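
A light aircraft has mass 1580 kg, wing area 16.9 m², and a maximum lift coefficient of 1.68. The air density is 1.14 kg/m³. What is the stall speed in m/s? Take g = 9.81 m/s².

V_stall = 30.9 m/s

At stall, lift equals weight: L = W = m·g = 1580 × 9.81 = 15500 N.
V_stall = √(2W/(ρ·S·CL,max)) = √(2 × 15500 / (1.14 × 16.9 × 1.68))
V_stall = √957.8 = 30.9 m/s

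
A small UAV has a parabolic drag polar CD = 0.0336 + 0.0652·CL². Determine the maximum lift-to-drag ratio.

(L/D)max = 10.7

For CD = CD0 + K·CL², (L/D)max occurs at CL* = √(CD0/K) and equals 1/(2√(K·CD0)).
(L/D)max = 1/(2√(0.0652 × 0.0336)) = 1/(2 × 0.04681) = 10.7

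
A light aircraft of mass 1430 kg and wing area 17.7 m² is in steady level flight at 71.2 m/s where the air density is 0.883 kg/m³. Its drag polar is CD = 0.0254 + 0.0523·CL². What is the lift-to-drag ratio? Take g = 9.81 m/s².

L/D = 11.1

Level flight ⇒ L = W = m·g = 1430 × 9.81 = 14028 N.
q = ½ρv² = ½ × 0.883 × 71.2² = 2238 Pa.
CL = W/(q·S) = 14028 / (2238 × 17.7) = 0.3541.
CD = 0.0254 + 0.0523 × 0.3541² = 0.03196.
L/D = CL/CD = 0.3541 / 0.03196 = 11.1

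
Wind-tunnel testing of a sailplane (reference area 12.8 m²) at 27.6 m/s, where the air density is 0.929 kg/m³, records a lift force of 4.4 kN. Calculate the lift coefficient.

CL = 0.971

From L = ½ρv²S·CL, rearranging gives CL = 2L/(ρv²S).
CL = 2 × 4400 / (0.929 × 27.6² × 12.8) = 0.971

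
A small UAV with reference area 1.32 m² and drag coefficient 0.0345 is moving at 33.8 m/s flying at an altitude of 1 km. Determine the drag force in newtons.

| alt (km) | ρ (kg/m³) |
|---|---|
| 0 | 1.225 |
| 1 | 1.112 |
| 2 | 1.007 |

At 1 km, from the table: ρ = 1.112 kg/m³.
Dynamic pressure q = ½ρv² = ½ × 1.112 × 33.8² = 635.2 Pa.
D = q·S·CD = 635.2 × 1.32 × 0.0345 = 28.9 N

D = 28.9 N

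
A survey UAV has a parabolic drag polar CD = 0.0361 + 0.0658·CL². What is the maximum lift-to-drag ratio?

(L/D)max = 10.3

For CD = CD0 + K·CL², (L/D)max occurs at CL* = √(CD0/K) and equals 1/(2√(K·CD0)).
(L/D)max = 1/(2√(0.0658 × 0.0361)) = 1/(2 × 0.04874) = 10.3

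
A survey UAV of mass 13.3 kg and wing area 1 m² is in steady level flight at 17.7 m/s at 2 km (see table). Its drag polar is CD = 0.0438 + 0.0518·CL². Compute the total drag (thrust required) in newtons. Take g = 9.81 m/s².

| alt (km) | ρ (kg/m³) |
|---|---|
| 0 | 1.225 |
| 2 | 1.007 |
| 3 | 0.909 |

At 2 km, from the table: ρ = 1.007 kg/m³.
Weight W = mg = 13.3 × 9.81 = 130.47 N; in level flight L = W.
q = ½ρv² = ½ × 1.007 × 17.7² = 157.7 Pa.
Required CL = L/(qS) = 130.47/(157.7·1) = 0.8271.
CD = 0.0438 + 0.0518 × 0.8271² = 0.07924.
D = q·S·CD = 157.7 × 1 × 0.07924 = 12.5 N

D = 12.5 N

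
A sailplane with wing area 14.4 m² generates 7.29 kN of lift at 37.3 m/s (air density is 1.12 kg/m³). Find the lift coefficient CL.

From L = ½ρv²S·CL, rearranging gives CL = 2L/(ρv²S).
CL = 2 × 7290 / (1.12 × 37.3² × 14.4) = 0.65

CL = 0.65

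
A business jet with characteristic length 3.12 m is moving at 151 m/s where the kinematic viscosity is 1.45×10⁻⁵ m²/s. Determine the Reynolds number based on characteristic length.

Re = 3.25×10^7

Re = v·c/ν = 151 × 3.12 / (1.45×10⁻⁵) = 3.25×10^7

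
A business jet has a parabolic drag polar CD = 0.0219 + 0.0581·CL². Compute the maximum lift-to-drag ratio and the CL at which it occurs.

(L/D)max = 14, at CL = 0.614

For CD = CD0 + K·CL², (L/D)max occurs at CL* = √(CD0/K) and equals 1/(2√(K·CD0)).
(L/D)max = 1/(2√(0.0581 × 0.0219)) = 1/(2 × 0.03567) = 14
CL* = √(0.0219/0.0581) = 0.614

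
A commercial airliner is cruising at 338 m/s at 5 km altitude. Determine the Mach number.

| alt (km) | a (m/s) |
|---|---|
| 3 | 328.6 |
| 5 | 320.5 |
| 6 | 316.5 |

At 5 km, from the table: a = 320.5 m/s.
M = v/a = 338 / 320.5 = 1.05

M = 1.05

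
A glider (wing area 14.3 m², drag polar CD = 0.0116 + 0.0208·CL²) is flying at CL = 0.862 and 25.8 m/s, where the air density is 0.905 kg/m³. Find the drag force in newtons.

CD = 0.0116 + 0.0208 × 0.862² = 0.02706
D = ½ρv²S·CD = ½ × 0.905 × 25.8² × 14.3 × 0.02706 = 117 N

D = 117 N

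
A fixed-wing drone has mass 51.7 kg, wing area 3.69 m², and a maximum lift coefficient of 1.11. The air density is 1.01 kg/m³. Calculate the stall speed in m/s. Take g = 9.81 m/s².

V_stall = 15.7 m/s

Weight W = mg = 51.7 × 9.81 = 507.2 N.
From L = ½ρV²S·CL,max = W: V_stall = √(2W/(ρSCL,max)) = √(2·507.2/(1.01·3.69·1.11))
V_stall = √245.2 = 15.7 m/s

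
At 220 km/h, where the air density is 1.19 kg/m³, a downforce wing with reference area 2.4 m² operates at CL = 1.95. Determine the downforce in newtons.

Convert speed: v = 220 km/h ÷ 3.6 = 61.11 m/s.
L = ½ρv²S·CL = ½ × 1.19 × 61.11² × 2.4 × 1.95 = 10400 N ≈ 10.4 kN

L = 10400 N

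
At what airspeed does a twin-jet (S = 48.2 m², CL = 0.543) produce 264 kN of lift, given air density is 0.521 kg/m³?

L = ½ρv²S·CL ⇒ v = √(2L/(ρ·S·CL))
v = √(2 × 2.64×10^5 / (0.521 × 48.2 × 0.543)) = √38720 = 197 m/s

v = 197 m/s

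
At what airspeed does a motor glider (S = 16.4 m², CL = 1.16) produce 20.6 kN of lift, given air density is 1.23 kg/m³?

L = ½ρv²S·CL ⇒ v = √(2L/(ρ·S·CL))
v = √(2 × 20600 / (1.23 × 16.4 × 1.16)) = √1761 = 42 m/s

v = 42 m/s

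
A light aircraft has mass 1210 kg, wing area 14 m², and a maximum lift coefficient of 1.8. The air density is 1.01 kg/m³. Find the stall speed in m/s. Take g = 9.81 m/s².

V_stall = 30.5 m/s

Weight W = mg = 1210 × 9.81 = 11870 N.
V_stall = √(2W/(ρ·S·CL,max)) = √(2 × 11870 / (1.01 × 14 × 1.8))
V_stall = √932.7 = 30.5 m/s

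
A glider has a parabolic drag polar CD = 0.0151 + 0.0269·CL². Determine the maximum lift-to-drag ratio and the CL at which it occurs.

(L/D)max = 24.8, at CL = 0.749

For CD = CD0 + K·CL², (L/D)max occurs at CL* = √(CD0/K) and equals 1/(2√(K·CD0)).
(L/D)max = 1/(2√(0.0269 × 0.0151)) = 1/(2 × 0.02015) = 24.8
CL* = √(0.0151/0.0269) = 0.749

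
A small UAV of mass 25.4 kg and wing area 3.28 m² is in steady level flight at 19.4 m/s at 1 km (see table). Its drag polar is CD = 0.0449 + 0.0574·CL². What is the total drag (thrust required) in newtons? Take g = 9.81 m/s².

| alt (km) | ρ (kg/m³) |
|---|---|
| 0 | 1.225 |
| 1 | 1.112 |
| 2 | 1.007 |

At 1 km, from the table: ρ = 1.112 kg/m³.
In steady level flight, lift balances weight: W = mg = 25.4 × 9.81 = 249.17 N.
q = ½ρv² = ½ × 1.112 × 19.4² = 209.3 Pa.
CL = W/(q·S) = 249.17 / (209.3 × 3.28) = 0.363.
CD = 0.0449 + 0.0574 × 0.363² = 0.05247.
D = q·S·CD = 209.3 × 3.28 × 0.05247 = 36.01 N

D = 36 N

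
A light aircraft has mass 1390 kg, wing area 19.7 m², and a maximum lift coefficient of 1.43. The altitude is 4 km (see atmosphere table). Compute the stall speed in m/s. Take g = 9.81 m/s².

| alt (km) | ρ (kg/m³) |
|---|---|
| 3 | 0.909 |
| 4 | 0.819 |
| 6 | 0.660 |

At 4 km, from the table: ρ = 0.819 kg/m³.
At stall, lift equals weight: L = W = m·g = 1390 × 9.81 = 13640 N.
From L = ½ρV²S·CL,max = W: V_stall = √(2W/(ρSCL,max)) = √(2·13640/(0.819·19.7·1.43))
V_stall = √1182 = 34.4 m/s

V_stall = 34.4 m/s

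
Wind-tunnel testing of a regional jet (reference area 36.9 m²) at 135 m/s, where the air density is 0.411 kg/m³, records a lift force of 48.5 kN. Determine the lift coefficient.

CL = 0.351

From L = ½ρv²S·CL, rearranging gives CL = 2L/(ρv²S).
CL = 2 × 48500 / (0.411 × 135² × 36.9) = 0.351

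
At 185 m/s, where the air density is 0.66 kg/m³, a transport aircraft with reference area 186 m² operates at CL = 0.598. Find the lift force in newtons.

L = ½ρv²S·CL = ½ × 0.66 × 185² × 186 × 0.598 = 1.26×10^6 N ≈ 1260 kN

L = 1.26×10^6 N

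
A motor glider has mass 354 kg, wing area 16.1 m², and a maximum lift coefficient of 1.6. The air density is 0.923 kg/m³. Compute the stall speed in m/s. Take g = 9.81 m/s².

At stall, lift equals weight: L = W = m·g = 354 × 9.81 = 3473 N.
V_stall = √(2W/(ρ·S·CL,max)) = √(2 × 3473 / (0.923 × 16.1 × 1.6))
V_stall = √292.1 = 17.1 m/s

V_stall = 17.1 m/s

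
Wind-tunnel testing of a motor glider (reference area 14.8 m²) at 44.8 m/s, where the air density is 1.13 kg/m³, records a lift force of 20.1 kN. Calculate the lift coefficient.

From L = ½ρv²S·CL, rearranging gives CL = 2L/(ρv²S).
CL = 2 × 20100 / (1.13 × 44.8² × 14.8) = 1.2

CL = 1.2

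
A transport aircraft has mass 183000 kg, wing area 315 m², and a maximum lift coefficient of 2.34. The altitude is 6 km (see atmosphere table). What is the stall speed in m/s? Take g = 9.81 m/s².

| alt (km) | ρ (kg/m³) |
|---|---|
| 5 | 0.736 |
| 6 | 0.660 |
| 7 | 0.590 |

At 6 km, from the table: ρ = 0.660 kg/m³.
Stall occurs when L = W at CL,max. W = mg = 183000 × 9.81 = 1.795×10^6 N.
V_stall = √(2W/(ρ·S·CL,max)) = √(2 × 1.795×10^6 / (0.66 × 315 × 2.34))
V_stall = √7380 = 85.9 m/s

V_stall = 85.9 m/s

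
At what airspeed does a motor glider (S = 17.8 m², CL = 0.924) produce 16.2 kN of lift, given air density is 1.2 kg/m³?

L = ½ρv²S·CL ⇒ v = √(2L/(ρ·S·CL))
v = √(2 × 16200 / (1.2 × 17.8 × 0.924)) = √1642 = 40.5 m/s

v = 40.5 m/s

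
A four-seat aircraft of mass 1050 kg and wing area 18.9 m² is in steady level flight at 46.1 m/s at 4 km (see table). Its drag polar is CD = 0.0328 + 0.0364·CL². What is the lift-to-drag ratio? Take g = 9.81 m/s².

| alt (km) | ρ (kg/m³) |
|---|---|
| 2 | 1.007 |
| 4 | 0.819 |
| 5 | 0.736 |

L/D = 13.3

At 4 km, from the table: ρ = 0.819 kg/m³.
Weight W = mg = 1050 × 9.81 = 10300 N; in level flight L = W.
q = ½ρv² = ½ × 0.819 × 46.1² = 870.3 Pa.
Required CL = L/(qS) = 10300/(870.3·18.9) = 0.6262.
CD = 0.0328 + 0.0364 × 0.6262² = 0.04708.
L/D = CL/CD = 0.6262 / 0.04708 = 13.3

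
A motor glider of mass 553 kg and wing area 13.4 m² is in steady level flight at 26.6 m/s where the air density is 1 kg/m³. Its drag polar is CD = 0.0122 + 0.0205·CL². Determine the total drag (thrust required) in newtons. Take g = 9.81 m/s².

D = 185 N

Level flight ⇒ L = W = m·g = 553 × 9.81 = 5424.9 N.
Dynamic pressure q = 0.5 × 1 × 26.6² = 353.8 Pa.
CL = 2W/(ρv²S) = 2×5424.9/(1×26.6²×13.4) = 1.144.
CD = 0.0122 + 0.0205 × 1.144² = 0.03905.
D = q·S·CD = 353.8 × 13.4 × 0.03905 = 185.1 N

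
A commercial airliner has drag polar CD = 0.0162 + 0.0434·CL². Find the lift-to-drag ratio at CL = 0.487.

L/D = 18.4

CD = 0.0162 + 0.0434 × 0.487² = 0.02649
L/D = CL/CD = 0.487 / 0.02649 = 18.4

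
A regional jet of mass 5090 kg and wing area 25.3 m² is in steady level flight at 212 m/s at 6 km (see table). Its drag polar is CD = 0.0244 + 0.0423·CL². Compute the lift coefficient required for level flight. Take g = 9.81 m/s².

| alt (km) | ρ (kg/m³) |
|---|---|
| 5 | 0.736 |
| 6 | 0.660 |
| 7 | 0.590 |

At 6 km, from the table: ρ = 0.660 kg/m³.
In steady level flight, lift balances weight: W = mg = 5090 × 9.81 = 49933 N.
q = ½ρv² = ½ × 0.66 × 212² = 14830 Pa.
CL = W/(q·S) = 49933 / (14830 × 25.3) = 0.1331.

CL = 0.133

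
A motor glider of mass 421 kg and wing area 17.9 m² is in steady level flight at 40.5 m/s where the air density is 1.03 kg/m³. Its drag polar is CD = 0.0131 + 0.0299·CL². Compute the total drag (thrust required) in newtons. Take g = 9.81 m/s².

D = 232 N

Level flight ⇒ L = W = m·g = 421 × 9.81 = 4130 N.
Dynamic pressure q = 0.5 × 1.03 × 40.5² = 844.7 Pa.
Required CL = L/(qS) = 4130/(844.7·17.9) = 0.2731.
CD = 0.0131 + 0.0299 × 0.2731² = 0.01533.
D = q·S·CD = 844.7 × 17.9 × 0.01533 = 231.8 N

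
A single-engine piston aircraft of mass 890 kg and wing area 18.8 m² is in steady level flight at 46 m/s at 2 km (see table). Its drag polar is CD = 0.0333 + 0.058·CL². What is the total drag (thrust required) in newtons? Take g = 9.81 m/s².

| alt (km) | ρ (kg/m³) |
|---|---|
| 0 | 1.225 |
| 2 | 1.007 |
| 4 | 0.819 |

At 2 km, from the table: ρ = 1.007 kg/m³.
Weight W = mg = 890 × 9.81 = 8730.9 N; in level flight L = W.
q = ½ρv² = ½ × 1.007 × 46² = 1065 Pa.
CL = 2W/(ρv²S) = 2×8730.9/(1.007×46²×18.8) = 0.4359.
CD = 0.0333 + 0.058 × 0.4359² = 0.04432.
D = q·S·CD = 1065 × 18.8 × 0.04432 = 887.7 N

D = 888 N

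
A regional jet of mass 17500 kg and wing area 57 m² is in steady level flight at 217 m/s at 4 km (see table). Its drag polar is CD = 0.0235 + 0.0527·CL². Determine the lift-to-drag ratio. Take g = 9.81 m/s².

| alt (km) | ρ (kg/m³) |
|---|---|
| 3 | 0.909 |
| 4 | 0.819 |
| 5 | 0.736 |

At 4 km, from the table: ρ = 0.819 kg/m³.
Weight W = mg = 17500 × 9.81 = 1.7168×10^5 N; in level flight L = W.
q = ½ρv² = ½ × 0.819 × 217² = 19280 Pa.
Required CL = L/(qS) = 1.7168×10^5/(19280·57) = 0.1562.
CD = 0.0235 + 0.0527 × 0.1562² = 0.02479.
L/D = CL/CD = 0.1562 / 0.02479 = 6.3

L/D = 6.3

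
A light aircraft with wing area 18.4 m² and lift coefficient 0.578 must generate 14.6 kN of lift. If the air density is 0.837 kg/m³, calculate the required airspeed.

v = 57.3 m/s

L = ½ρv²S·CL ⇒ v = √(2L/(ρ·S·CL))
v = √(2 × 14600 / (0.837 × 18.4 × 0.578)) = √3280 = 57.3 m/s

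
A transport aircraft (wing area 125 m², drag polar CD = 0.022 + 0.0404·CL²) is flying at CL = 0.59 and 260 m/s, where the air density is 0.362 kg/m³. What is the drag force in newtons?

CD = 0.022 + 0.0404 × 0.59² = 0.03606
D = ½ρv²S·CD = ½ × 0.362 × 260² × 125 × 0.03606 = 55200 N

D = 55200 N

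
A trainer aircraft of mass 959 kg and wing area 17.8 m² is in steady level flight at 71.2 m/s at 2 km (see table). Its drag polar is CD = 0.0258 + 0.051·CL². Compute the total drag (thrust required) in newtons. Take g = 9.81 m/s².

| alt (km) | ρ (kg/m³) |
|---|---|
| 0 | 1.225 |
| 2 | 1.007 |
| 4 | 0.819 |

At 2 km, from the table: ρ = 1.007 kg/m³.
Weight W = mg = 959 × 9.81 = 9407.8 N; in level flight L = W.
q = ½ρv² = ½ × 1.007 × 71.2² = 2552 Pa.
CL = W/(q·S) = 9407.8 / (2552 × 17.8) = 0.2071.
CD = 0.0258 + 0.051 × 0.2071² = 0.02799.
D = q·S·CD = 2552 × 17.8 × 0.02799 = 1272 N

D = 1270 N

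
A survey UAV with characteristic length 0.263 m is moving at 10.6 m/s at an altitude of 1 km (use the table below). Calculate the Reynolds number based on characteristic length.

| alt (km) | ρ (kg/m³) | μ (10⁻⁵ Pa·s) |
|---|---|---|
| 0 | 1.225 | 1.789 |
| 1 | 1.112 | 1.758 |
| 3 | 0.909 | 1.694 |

Re = 1.76×10^5

At 1 km, from the table: ρ = 1.112 kg/m³, μ = 1.758×10⁻⁵ Pa·s.
Re = ρ·v·c/μ = 1.112 × 10.6 × 0.263 / (1.758×10⁻⁵) = 1.76×10^5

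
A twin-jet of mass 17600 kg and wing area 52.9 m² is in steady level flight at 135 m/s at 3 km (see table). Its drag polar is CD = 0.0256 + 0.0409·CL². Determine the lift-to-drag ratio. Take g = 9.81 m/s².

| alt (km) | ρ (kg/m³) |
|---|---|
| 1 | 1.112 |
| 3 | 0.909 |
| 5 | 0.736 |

L/D = 12.3

At 3 km, from the table: ρ = 0.909 kg/m³.
In steady level flight, lift balances weight: W = mg = 17600 × 9.81 = 1.7266×10^5 N.
q = ½ρv² = ½ × 0.909 × 135² = 8283 Pa.
CL = 2W/(ρv²S) = 2×1.7266×10^5/(0.909×135²×52.9) = 0.394.
CD = 0.0256 + 0.0409 × 0.394² = 0.03195.
L/D = CL/CD = 0.394 / 0.03195 = 12.3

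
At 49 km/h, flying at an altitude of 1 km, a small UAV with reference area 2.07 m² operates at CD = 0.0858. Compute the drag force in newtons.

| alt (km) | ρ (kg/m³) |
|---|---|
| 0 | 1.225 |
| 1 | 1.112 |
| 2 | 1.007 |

D = 18.3 N

At 1 km, from the table: ρ = 1.112 kg/m³.
Convert speed: v = 49 km/h ÷ 3.6 = 13.61 m/s.
D = ½ρv²S·CD = ½ × 1.112 × 13.61² × 2.07 × 0.0858 = 18.3 N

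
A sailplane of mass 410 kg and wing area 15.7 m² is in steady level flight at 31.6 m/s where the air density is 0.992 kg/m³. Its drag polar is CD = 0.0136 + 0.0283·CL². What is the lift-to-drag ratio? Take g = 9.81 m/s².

In steady level flight, lift balances weight: W = mg = 410 × 9.81 = 4022.1 N.
Dynamic pressure q = 0.5 × 0.992 × 31.6² = 495.3 Pa.
Required CL = L/(qS) = 4022.1/(495.3·15.7) = 0.5172.
CD = 0.0136 + 0.0283 × 0.5172² = 0.02117.
L/D = CL/CD = 0.5172 / 0.02117 = 24.4

L/D = 24.4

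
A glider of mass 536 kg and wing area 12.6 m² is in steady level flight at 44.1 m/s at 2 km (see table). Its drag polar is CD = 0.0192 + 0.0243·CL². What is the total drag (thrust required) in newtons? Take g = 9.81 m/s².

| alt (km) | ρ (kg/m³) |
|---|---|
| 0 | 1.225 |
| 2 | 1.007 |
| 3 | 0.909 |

At 2 km, from the table: ρ = 1.007 kg/m³.
Weight W = mg = 536 × 9.81 = 5258.2 N; in level flight L = W.
q = ½ρv² = ½ × 1.007 × 44.1² = 979.2 Pa.
Required CL = L/(qS) = 5258.2/(979.2·12.6) = 0.4262.
CD = 0.0192 + 0.0243 × 0.4262² = 0.02361.
D = q·S·CD = 979.2 × 12.6 × 0.02361 = 291.3 N

D = 291 N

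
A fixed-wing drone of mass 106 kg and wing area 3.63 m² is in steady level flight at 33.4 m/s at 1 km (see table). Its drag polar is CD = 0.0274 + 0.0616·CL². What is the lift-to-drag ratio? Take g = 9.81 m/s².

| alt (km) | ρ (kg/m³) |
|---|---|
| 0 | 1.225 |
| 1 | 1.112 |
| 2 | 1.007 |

At 1 km, from the table: ρ = 1.112 kg/m³.
Weight W = mg = 106 × 9.81 = 1039.9 N; in level flight L = W.
Dynamic pressure q = 0.5 × 1.112 × 33.4² = 620.3 Pa.
Required CL = L/(qS) = 1039.9/(620.3·3.63) = 0.4618.
CD = 0.0274 + 0.0616 × 0.4618² = 0.04054.
L/D = CL/CD = 0.4618 / 0.04054 = 11.4

L/D = 11.4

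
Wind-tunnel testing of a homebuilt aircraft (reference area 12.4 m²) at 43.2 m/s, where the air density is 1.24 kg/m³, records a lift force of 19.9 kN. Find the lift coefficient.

From L = ½ρv²S·CL, rearranging gives CL = 2L/(ρv²S).
CL = 2 × 19900 / (1.24 × 43.2² × 12.4) = 1.39

CL = 1.39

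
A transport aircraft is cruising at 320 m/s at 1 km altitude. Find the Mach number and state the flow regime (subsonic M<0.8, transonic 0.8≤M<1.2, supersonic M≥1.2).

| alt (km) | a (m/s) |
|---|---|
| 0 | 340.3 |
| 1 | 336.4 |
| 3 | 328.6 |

At 1 km, from the table: a = 336.4 m/s.
M = v/a = 320 / 336.4 = 0.951
M = 0.951 → transonic.

M = 0.951 (transonic)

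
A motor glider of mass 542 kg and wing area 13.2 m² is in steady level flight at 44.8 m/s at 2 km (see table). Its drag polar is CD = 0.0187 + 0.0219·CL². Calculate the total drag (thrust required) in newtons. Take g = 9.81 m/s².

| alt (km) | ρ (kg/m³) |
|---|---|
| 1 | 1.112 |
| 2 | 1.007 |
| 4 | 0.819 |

At 2 km, from the table: ρ = 1.007 kg/m³.
Weight W = mg = 542 × 9.81 = 5317 N; in level flight L = W.
q = ½ρv² = ½ × 1.007 × 44.8² = 1011 Pa.
CL = 2W/(ρv²S) = 2×5317/(1.007×44.8²×13.2) = 0.3986.
CD = 0.0187 + 0.0219 × 0.3986² = 0.02218.
D = q·S·CD = 1011 × 13.2 × 0.02218 = 295.9 N

D = 296 N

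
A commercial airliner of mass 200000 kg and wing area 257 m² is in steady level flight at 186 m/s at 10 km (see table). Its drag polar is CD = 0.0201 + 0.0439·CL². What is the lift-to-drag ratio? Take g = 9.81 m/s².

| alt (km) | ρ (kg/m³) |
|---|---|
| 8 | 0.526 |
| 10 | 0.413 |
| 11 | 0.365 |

L/D = 15.2

At 10 km, from the table: ρ = 0.413 kg/m³.
Level flight ⇒ L = W = m·g = 200000 × 9.81 = 1.962×10^6 N.
Dynamic pressure q = 0.5 × 0.413 × 186² = 7144 Pa.
CL = 2W/(ρv²S) = 2×1.962×10^6/(0.413×186²×257) = 1.069.
CD = 0.0201 + 0.0439 × 1.069² = 0.07023.
L/D = CL/CD = 1.069 / 0.07023 = 15.2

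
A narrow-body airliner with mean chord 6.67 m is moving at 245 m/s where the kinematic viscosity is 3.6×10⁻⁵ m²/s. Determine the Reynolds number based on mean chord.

Re = v·c/ν = 245 × 6.67 / (3.6×10⁻⁵) = 4.54×10^7

Re = 4.54×10^7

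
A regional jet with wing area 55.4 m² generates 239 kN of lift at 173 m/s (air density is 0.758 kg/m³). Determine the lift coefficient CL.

CL = 0.38

From L = ½ρv²S·CL, rearranging gives CL = 2L/(ρv²S).
CL = 2 × 2.39×10^5 / (0.758 × 173² × 55.4) = 0.38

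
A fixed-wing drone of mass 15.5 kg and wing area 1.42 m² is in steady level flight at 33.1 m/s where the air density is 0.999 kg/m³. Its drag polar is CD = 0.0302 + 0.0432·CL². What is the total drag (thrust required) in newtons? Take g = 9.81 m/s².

Weight W = mg = 15.5 × 9.81 = 152.06 N; in level flight L = W.
q = ½ρv² = ½ × 0.999 × 33.1² = 547.3 Pa.
Required CL = L/(qS) = 152.06/(547.3·1.42) = 0.1957.
CD = 0.0302 + 0.0432 × 0.1957² = 0.03185.
D = q·S·CD = 547.3 × 1.42 × 0.03185 = 24.75 N

D = 24.8 N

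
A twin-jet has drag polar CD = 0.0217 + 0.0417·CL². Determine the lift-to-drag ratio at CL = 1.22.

CD = 0.0217 + 0.0417 × 1.22² = 0.08377
L/D = CL/CD = 1.22 / 0.08377 = 14.6

L/D = 14.6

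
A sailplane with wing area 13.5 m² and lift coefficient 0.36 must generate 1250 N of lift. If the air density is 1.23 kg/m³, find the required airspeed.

v = 20.5 m/s

L = ½ρv²S·CL ⇒ v = √(2L/(ρ·S·CL))
v = √(2 × 1250 / (1.23 × 13.5 × 0.36)) = √418.2 = 20.5 m/s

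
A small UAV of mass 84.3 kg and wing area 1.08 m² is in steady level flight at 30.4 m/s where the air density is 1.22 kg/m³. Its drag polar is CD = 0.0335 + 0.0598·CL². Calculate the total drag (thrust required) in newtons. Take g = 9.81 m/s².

D = 87.6 N

Weight W = mg = 84.3 × 9.81 = 826.98 N; in level flight L = W.
Dynamic pressure q = 0.5 × 1.22 × 30.4² = 563.7 Pa.
CL = W/(q·S) = 826.98 / (563.7 × 1.08) = 1.358.
CD = 0.0335 + 0.0598 × 1.358² = 0.1438.
D = q·S·CD = 563.7 × 1.08 × 0.1438 = 87.57 N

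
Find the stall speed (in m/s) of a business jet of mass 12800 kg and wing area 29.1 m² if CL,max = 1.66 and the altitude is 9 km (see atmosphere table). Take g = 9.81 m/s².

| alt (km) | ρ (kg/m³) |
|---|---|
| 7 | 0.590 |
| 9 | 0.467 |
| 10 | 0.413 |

V_stall = 106 m/s

At 9 km, from the table: ρ = 0.467 kg/m³.
Weight W = mg = 12800 × 9.81 = 1.256×10^5 N.
From L = ½ρV²S·CL,max = W: V_stall = √(2W/(ρSCL,max)) = √(2·1.256×10^5/(0.467·29.1·1.66))
V_stall = √11130 = 106 m/s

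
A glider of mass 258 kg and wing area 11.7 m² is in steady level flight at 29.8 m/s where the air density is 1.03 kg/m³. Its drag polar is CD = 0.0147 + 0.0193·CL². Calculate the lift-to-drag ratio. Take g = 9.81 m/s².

L/D = 24.9

Level flight ⇒ L = W = m·g = 258 × 9.81 = 2531 N.
Dynamic pressure q = 0.5 × 1.03 × 29.8² = 457.3 Pa.
CL = 2W/(ρv²S) = 2×2531/(1.03×29.8²×11.7) = 0.473.
CD = 0.0147 + 0.0193 × 0.473² = 0.01902.
L/D = CL/CD = 0.473 / 0.01902 = 24.9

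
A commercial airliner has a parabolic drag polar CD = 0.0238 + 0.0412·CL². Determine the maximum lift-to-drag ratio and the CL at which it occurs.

(L/D)max = 16, at CL = 0.76

For CD = CD0 + K·CL², (L/D)max occurs at CL* = √(CD0/K) and equals 1/(2√(K·CD0)).
(L/D)max = 1/(2√(0.0412 × 0.0238)) = 1/(2 × 0.03131) = 16
CL* = √(0.0238/0.0412) = 0.76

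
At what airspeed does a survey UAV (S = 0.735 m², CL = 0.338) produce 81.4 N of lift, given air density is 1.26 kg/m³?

v = 22.8 m/s

L = ½ρv²S·CL ⇒ v = √(2L/(ρ·S·CL))
v = √(2 × 81.4 / (1.26 × 0.735 × 0.338)) = √520.1 = 22.8 m/s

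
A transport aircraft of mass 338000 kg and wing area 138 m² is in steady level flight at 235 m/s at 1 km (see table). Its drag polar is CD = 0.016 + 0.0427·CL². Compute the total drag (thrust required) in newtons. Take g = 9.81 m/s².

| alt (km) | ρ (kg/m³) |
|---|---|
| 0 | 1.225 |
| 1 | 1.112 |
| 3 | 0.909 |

D = 1.79×10^5 N

At 1 km, from the table: ρ = 1.112 kg/m³.
Level flight ⇒ L = W = m·g = 338000 × 9.81 = 3.3158×10^6 N.
Dynamic pressure q = 0.5 × 1.112 × 235² = 30710 Pa.
CL = W/(q·S) = 3.3158×10^6 / (30710 × 138) = 0.7825.
CD = 0.016 + 0.0427 × 0.7825² = 0.04215.
D = q·S·CD = 30710 × 138 × 0.04215 = 1.786×10^5 N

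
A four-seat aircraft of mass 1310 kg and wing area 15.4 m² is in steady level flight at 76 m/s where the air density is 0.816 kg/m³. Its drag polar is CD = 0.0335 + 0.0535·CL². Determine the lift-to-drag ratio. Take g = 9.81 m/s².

L/D = 8.81

In steady level flight, lift balances weight: W = mg = 1310 × 9.81 = 12851 N.
q = ½ρv² = ½ × 0.816 × 76² = 2357 Pa.
CL = 2W/(ρv²S) = 2×12851/(0.816×76²×15.4) = 0.3541.
CD = 0.0335 + 0.0535 × 0.3541² = 0.04021.
L/D = CL/CD = 0.3541 / 0.04021 = 8.81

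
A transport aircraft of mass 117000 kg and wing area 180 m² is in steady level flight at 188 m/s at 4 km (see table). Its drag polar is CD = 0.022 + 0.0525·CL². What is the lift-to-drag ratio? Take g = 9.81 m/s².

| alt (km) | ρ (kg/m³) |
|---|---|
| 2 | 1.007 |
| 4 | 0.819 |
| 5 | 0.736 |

L/D = 13.7

At 4 km, from the table: ρ = 0.819 kg/m³.
Level flight ⇒ L = W = m·g = 117000 × 9.81 = 1.1478×10^6 N.
Dynamic pressure q = 0.5 × 0.819 × 188² = 14470 Pa.
CL = W/(q·S) = 1.1478×10^6 / (14470 × 180) = 0.4406.
CD = 0.022 + 0.0525 × 0.4406² = 0.03219.
L/D = CL/CD = 0.4406 / 0.03219 = 13.7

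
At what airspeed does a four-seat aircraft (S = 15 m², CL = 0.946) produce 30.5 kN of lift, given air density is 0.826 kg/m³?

v = 72.1 m/s

L = ½ρv²S·CL ⇒ v = √(2L/(ρ·S·CL))
v = √(2 × 30500 / (0.826 × 15 × 0.946)) = √5204 = 72.1 m/s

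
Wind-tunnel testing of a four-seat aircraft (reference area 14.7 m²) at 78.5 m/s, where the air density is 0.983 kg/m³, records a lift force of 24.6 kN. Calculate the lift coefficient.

CL = 0.553

From L = ½ρv²S·CL, rearranging gives CL = 2L/(ρv²S).
CL = 2 × 24600 / (0.983 × 78.5² × 14.7) = 0.553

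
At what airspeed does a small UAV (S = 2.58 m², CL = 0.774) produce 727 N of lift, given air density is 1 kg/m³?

L = ½ρv²S·CL ⇒ v = √(2L/(ρ·S·CL))
v = √(2 × 727 / (1 × 2.58 × 0.774)) = √728.1 = 27 m/s

v = 27 m/s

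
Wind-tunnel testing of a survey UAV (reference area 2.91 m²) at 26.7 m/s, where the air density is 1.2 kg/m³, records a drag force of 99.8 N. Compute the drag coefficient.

From D = ½ρv²S·CD, rearranging gives CD = 2D/(ρv²S).
CD = 2 × 99.8 / (1.2 × 26.7² × 2.91) = 0.0802

CD = 0.0802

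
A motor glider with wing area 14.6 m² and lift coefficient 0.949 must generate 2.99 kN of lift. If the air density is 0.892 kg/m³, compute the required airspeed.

L = ½ρv²S·CL ⇒ v = √(2L/(ρ·S·CL))
v = √(2 × 2990 / (0.892 × 14.6 × 0.949)) = √483.9 = 22 m/s

v = 22 m/s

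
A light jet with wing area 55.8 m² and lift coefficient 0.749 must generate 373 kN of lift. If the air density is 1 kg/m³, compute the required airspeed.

L = ½ρv²S·CL ⇒ v = √(2L/(ρ·S·CL))
v = √(2 × 3.73×10^5 / (1 × 55.8 × 0.749)) = √17850 = 134 m/s

v = 134 m/s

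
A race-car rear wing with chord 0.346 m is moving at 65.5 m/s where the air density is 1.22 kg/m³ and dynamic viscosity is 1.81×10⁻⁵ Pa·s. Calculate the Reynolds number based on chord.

Re = ρ·v·c/μ = 1.22 × 65.5 × 0.346 / (1.81×10⁻⁵) = 1.53×10^6

Re = 1.53×10^6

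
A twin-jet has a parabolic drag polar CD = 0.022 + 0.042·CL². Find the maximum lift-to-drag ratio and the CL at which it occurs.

(L/D)max = 16.4, at CL = 0.724

For CD = CD0 + K·CL², (L/D)max occurs at CL* = √(CD0/K) and equals 1/(2√(K·CD0)).
(L/D)max = 1/(2√(0.042 × 0.022)) = 1/(2 × 0.0304) = 16.4
CL* = √(0.022/0.042) = 0.724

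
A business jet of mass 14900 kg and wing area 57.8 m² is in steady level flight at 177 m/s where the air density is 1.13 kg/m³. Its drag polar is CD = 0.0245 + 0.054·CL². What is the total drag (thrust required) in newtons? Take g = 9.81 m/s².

Level flight ⇒ L = W = m·g = 14900 × 9.81 = 1.4617×10^5 N.
q = ½ρv² = ½ × 1.13 × 177² = 17700 Pa.
Required CL = L/(qS) = 1.4617×10^5/(17700·57.8) = 0.1429.
CD = 0.0245 + 0.054 × 0.1429² = 0.0256.
D = q·S·CD = 17700 × 57.8 × 0.0256 = 26190 N

D = 26200 N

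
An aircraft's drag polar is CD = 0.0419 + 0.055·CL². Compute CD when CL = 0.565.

CD = 0.0419 + 0.055 × 0.565² = 0.0419 + 0.01756 = 0.0595

CD = 0.0595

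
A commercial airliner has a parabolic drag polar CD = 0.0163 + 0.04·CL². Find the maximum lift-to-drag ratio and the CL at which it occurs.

For CD = CD0 + K·CL², (L/D)max occurs at CL* = √(CD0/K) and equals 1/(2√(K·CD0)).
(L/D)max = 1/(2√(0.04 × 0.0163)) = 1/(2 × 0.02553) = 19.6
CL* = √(0.0163/0.04) = 0.638

(L/D)max = 19.6, at CL = 0.638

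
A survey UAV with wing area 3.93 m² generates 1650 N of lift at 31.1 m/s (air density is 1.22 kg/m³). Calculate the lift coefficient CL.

From L = ½ρv²S·CL, rearranging gives CL = 2L/(ρv²S).
CL = 2 × 1650 / (1.22 × 31.1² × 3.93) = 0.712

CL = 0.712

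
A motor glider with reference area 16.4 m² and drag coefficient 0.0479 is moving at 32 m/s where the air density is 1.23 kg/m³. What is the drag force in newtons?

D = ½ρv²S·CD = ½ × 1.23 × 32² × 16.4 × 0.0479 = 495 N

D = 495 N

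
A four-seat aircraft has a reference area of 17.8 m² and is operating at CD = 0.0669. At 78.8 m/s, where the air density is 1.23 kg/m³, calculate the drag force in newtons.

D = ½ρv²S·CD = ½ × 1.23 × 78.8² × 17.8 × 0.0669 = 4550 N

D = 4550 N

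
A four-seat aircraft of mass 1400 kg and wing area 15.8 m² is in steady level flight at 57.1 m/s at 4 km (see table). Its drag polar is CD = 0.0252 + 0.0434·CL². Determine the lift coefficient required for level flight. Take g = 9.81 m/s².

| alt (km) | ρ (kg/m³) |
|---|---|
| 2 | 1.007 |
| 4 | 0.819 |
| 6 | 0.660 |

CL = 0.651

At 4 km, from the table: ρ = 0.819 kg/m³.
In steady level flight, lift balances weight: W = mg = 1400 × 9.81 = 13734 N.
Dynamic pressure q = 0.5 × 0.819 × 57.1² = 1335 Pa.
CL = W/(q·S) = 13734 / (1335 × 15.8) = 0.651.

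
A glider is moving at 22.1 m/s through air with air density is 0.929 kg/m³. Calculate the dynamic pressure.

q = 227 Pa

q = ½ρv² = ½ × 0.929 × 22.1² = 227 Pa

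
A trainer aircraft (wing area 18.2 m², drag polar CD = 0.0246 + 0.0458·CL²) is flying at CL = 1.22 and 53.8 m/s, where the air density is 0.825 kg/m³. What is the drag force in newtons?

CD = 0.0246 + 0.0458 × 1.22² = 0.09277
D = ½ρv²S·CD = ½ × 0.825 × 53.8² × 18.2 × 0.09277 = 2020 N

D = 2020 N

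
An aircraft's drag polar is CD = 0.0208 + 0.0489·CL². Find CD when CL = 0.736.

CD = 0.0473

CD = 0.0208 + 0.0489 × 0.736² = 0.0208 + 0.02649 = 0.0473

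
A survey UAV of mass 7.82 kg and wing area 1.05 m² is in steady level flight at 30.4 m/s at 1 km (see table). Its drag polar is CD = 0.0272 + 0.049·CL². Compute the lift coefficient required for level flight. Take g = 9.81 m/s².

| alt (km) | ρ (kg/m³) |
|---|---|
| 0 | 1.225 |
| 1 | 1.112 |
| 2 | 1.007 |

At 1 km, from the table: ρ = 1.112 kg/m³.
In steady level flight, lift balances weight: W = mg = 7.82 × 9.81 = 76.714 N.
Dynamic pressure q = 0.5 × 1.112 × 30.4² = 513.8 Pa.
CL = W/(q·S) = 76.714 / (513.8 × 1.05) = 0.1422.

CL = 0.142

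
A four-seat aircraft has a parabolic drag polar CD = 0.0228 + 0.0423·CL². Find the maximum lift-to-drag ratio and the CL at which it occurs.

For CD = CD0 + K·CL², (L/D)max occurs at CL* = √(CD0/K) and equals 1/(2√(K·CD0)).
(L/D)max = 1/(2√(0.0423 × 0.0228)) = 1/(2 × 0.03106) = 16.1
CL* = √(0.0228/0.0423) = 0.734

(L/D)max = 16.1, at CL = 0.734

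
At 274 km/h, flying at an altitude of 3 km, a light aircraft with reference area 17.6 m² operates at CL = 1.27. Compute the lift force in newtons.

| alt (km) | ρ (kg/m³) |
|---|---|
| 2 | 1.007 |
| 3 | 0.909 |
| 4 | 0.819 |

At 3 km, from the table: ρ = 0.909 kg/m³.
Convert speed: v = 274 km/h ÷ 3.6 = 76.11 m/s.
Dynamic pressure q = ½ρv² = ½ × 0.909 × 76.11² = 2633 Pa.
L = q·S·CL = 2633 × 17.6 × 1.27 = 58800 N ≈ 58.8 kN

L = 58800 N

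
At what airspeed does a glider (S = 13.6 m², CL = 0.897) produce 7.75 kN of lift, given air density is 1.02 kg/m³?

L = ½ρv²S·CL ⇒ v = √(2L/(ρ·S·CL))
v = √(2 × 7750 / (1.02 × 13.6 × 0.897)) = √1246 = 35.3 m/s

v = 35.3 m/s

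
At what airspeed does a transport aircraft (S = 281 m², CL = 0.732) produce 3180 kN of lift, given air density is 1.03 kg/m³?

v = 173 m/s

L = ½ρv²S·CL ⇒ v = √(2L/(ρ·S·CL))
v = √(2 × 3.18×10^6 / (1.03 × 281 × 0.732)) = √30020 = 173 m/s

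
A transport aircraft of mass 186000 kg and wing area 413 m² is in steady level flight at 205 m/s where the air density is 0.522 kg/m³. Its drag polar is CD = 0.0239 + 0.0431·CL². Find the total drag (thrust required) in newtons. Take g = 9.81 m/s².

In steady level flight, lift balances weight: W = mg = 186000 × 9.81 = 1.8247×10^6 N.
q = ½ρv² = ½ × 0.522 × 205² = 10970 Pa.
CL = 2W/(ρv²S) = 2×1.8247×10^6/(0.522×205²×413) = 0.4028.
CD = 0.0239 + 0.0431 × 0.4028² = 0.03089.
D = q·S·CD = 10970 × 413 × 0.03089 = 1.399×10^5 N

D = 1.4×10^5 N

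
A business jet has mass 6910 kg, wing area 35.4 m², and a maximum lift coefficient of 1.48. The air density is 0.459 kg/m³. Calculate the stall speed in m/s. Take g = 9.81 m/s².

At stall, lift equals weight: L = W = m·g = 6910 × 9.81 = 67790 N.
V_stall = √(2W/(ρ·S·CL,max)) = √(2 × 67790 / (0.459 × 35.4 × 1.48))
V_stall = √5638 = 75.1 m/s

V_stall = 75.1 m/s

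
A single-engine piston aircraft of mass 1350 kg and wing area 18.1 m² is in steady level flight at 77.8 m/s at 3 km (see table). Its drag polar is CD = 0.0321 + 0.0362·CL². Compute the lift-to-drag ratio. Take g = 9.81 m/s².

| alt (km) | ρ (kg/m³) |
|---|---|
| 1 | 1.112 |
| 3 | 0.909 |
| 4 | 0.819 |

At 3 km, from the table: ρ = 0.909 kg/m³.
In steady level flight, lift balances weight: W = mg = 1350 × 9.81 = 13244 N.
Dynamic pressure q = 0.5 × 0.909 × 77.8² = 2751 Pa.
Required CL = L/(qS) = 13244/(2751·18.1) = 0.266.
CD = 0.0321 + 0.0362 × 0.266² = 0.03466.
L/D = CL/CD = 0.266 / 0.03466 = 7.67

L/D = 7.67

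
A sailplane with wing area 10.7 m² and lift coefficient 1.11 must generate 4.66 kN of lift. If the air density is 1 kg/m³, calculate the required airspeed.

v = 28 m/s

L = ½ρv²S·CL ⇒ v = √(2L/(ρ·S·CL))
v = √(2 × 4660 / (1 × 10.7 × 1.11)) = √784.7 = 28 m/s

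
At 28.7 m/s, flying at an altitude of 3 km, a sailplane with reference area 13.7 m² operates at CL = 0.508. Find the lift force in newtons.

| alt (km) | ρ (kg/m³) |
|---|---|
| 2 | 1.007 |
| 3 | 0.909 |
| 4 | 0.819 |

L = 2610 N

At 3 km, from the table: ρ = 0.909 kg/m³.
Dynamic pressure q = ½ρv² = ½ × 0.909 × 28.7² = 374.4 Pa.
L = q·S·CL = 374.4 × 13.7 × 0.508 = 2610 N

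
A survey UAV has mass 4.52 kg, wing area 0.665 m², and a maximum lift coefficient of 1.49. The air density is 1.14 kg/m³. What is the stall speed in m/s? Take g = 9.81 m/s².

V_stall = 8.86 m/s

Stall occurs when L = W at CL,max. W = mg = 4.52 × 9.81 = 44.34 N.
V_stall = √(2W/(ρ·S·CL,max)) = √(2 × 44.34 / (1.14 × 0.665 × 1.49))
V_stall = √78.51 = 8.86 m/s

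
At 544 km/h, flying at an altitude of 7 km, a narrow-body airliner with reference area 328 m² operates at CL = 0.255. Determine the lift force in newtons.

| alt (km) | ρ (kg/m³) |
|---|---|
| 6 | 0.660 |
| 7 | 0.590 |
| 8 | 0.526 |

At 7 km, from the table: ρ = 0.590 kg/m³.
Convert speed: v = 544 km/h ÷ 3.6 = 151.1 m/s.
Dynamic pressure q = ½ρv² = ½ × 0.59 × 151.1² = 6736 Pa.
L = q·S·CL = 6736 × 328 × 0.255 = 5.63×10^5 N ≈ 563 kN

L = 5.63×10^5 N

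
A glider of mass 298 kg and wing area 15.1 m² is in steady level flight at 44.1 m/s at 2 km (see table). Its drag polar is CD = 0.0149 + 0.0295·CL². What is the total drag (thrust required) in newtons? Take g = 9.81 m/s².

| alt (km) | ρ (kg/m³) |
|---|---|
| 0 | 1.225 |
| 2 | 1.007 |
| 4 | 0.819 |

D = 237 N

At 2 km, from the table: ρ = 1.007 kg/m³.
Weight W = mg = 298 × 9.81 = 2923.4 N; in level flight L = W.
q = ½ρv² = ½ × 1.007 × 44.1² = 979.2 Pa.
CL = W/(q·S) = 2923.4 / (979.2 × 15.1) = 0.1977.
CD = 0.0149 + 0.0295 × 0.1977² = 0.01605.
D = q·S·CD = 979.2 × 15.1 × 0.01605 = 237.4 N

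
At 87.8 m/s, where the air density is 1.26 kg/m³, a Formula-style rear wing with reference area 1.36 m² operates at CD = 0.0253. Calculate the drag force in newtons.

D = 167 N

Dynamic pressure q = ½ρv² = ½ × 1.26 × 87.8² = 4857 Pa.
D = q·S·CD = 4857 × 1.36 × 0.0253 = 167 N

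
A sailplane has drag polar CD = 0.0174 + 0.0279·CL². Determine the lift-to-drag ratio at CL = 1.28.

L/D = 20.3

CD = 0.0174 + 0.0279 × 1.28² = 0.06311
L/D = CL/CD = 1.28 / 0.06311 = 20.3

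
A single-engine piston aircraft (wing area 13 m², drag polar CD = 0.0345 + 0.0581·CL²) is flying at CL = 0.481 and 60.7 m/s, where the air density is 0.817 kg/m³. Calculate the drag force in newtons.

CD = 0.0345 + 0.0581 × 0.481² = 0.04794
D = ½ρv²S·CD = ½ × 0.817 × 60.7² × 13 × 0.04794 = 938 N

D = 938 N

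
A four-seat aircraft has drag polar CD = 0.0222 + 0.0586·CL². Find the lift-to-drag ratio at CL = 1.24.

L/D = 11

CD = 0.0222 + 0.0586 × 1.24² = 0.1123
L/D = CL/CD = 1.24 / 0.1123 = 11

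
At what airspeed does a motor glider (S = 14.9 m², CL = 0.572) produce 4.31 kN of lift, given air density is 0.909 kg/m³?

v = 33.4 m/s

L = ½ρv²S·CL ⇒ v = √(2L/(ρ·S·CL))
v = √(2 × 4310 / (0.909 × 14.9 × 0.572)) = √1113 = 33.4 m/s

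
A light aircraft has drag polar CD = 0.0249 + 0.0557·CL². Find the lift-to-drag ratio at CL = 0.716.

CD = 0.0249 + 0.0557 × 0.716² = 0.05345
L/D = CL/CD = 0.716 / 0.05345 = 13.4

L/D = 13.4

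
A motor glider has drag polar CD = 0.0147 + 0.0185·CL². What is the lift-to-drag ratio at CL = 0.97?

CD = 0.0147 + 0.0185 × 0.97² = 0.03211
L/D = CL/CD = 0.97 / 0.03211 = 30.2

L/D = 30.2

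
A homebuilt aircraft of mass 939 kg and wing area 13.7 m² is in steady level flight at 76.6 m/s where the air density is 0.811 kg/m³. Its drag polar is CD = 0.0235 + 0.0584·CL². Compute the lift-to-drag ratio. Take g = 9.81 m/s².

L/D = 10

Weight W = mg = 939 × 9.81 = 9211.6 N; in level flight L = W.
Dynamic pressure q = 0.5 × 0.811 × 76.6² = 2379 Pa.
CL = W/(q·S) = 9211.6 / (2379 × 13.7) = 0.2826.
CD = 0.0235 + 0.0584 × 0.2826² = 0.02816.
L/D = CL/CD = 0.2826 / 0.02816 = 10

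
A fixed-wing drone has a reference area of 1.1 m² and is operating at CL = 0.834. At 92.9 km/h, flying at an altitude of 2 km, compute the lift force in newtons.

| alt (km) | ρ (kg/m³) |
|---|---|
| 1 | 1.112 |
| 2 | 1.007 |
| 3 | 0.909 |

At 2 km, from the table: ρ = 1.007 kg/m³.
Convert speed: v = 92.9 km/h ÷ 3.6 = 25.81 m/s.
L = ½ρv²S·CL = ½ × 1.007 × 25.81² × 1.1 × 0.834 = 308 N

L = 308 N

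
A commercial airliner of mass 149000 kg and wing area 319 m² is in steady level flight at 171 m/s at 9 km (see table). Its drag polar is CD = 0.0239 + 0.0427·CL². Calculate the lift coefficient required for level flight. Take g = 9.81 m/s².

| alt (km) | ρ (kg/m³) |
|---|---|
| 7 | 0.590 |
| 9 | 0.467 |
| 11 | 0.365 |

At 9 km, from the table: ρ = 0.467 kg/m³.
Weight W = mg = 149000 × 9.81 = 1.4617×10^6 N; in level flight L = W.
Dynamic pressure q = 0.5 × 0.467 × 171² = 6828 Pa.
CL = W/(q·S) = 1.4617×10^6 / (6828 × 319) = 0.6711.

CL = 0.671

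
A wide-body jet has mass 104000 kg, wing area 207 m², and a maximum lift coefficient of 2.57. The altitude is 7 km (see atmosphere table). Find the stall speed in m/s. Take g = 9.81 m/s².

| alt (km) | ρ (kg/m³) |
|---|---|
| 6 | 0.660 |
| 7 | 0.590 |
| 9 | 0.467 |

At 7 km, from the table: ρ = 0.590 kg/m³.
At stall, lift equals weight: L = W = m·g = 104000 × 9.81 = 1.02×10^6 N.
V_stall = √(2W/(ρ·S·CL,max)) = √(2 × 1.02×10^6 / (0.59 × 207 × 2.57))
V_stall = √6501 = 80.6 m/s

V_stall = 80.6 m/s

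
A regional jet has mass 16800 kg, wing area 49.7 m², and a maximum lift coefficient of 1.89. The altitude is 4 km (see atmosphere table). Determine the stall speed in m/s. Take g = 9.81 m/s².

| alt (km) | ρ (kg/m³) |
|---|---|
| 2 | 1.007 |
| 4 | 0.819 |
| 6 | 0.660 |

At 4 km, from the table: ρ = 0.819 kg/m³.
Stall occurs when L = W at CL,max. W = mg = 16800 × 9.81 = 1.648×10^5 N.
From L = ½ρV²S·CL,max = W: V_stall = √(2W/(ρSCL,max)) = √(2·1.648×10^5/(0.819·49.7·1.89))
V_stall = √4285 = 65.5 m/s

V_stall = 65.5 m/s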